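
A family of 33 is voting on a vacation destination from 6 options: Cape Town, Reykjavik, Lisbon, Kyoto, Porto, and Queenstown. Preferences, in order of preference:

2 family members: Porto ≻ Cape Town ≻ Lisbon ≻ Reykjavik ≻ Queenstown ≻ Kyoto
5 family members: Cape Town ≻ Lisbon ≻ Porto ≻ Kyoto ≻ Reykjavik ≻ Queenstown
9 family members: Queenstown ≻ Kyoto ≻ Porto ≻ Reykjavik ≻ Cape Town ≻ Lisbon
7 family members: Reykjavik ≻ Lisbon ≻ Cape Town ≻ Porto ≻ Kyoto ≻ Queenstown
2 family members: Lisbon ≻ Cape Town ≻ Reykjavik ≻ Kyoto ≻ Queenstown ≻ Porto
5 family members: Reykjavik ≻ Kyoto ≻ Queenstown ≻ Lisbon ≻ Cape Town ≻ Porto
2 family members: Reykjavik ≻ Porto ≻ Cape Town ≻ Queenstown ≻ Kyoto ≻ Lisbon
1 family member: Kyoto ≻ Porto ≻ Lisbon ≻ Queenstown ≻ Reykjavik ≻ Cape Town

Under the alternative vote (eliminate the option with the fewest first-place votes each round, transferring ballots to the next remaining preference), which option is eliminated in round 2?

Round 1: Cape Town 5, Reykjavik 14, Lisbon 2, Kyoto 1, Porto 2, Queenstown 9. Eliminate Kyoto.
Round 2: Cape Town 5, Reykjavik 14, Lisbon 2, Porto 3, Queenstown 9. Eliminate Lisbon.

Lisbon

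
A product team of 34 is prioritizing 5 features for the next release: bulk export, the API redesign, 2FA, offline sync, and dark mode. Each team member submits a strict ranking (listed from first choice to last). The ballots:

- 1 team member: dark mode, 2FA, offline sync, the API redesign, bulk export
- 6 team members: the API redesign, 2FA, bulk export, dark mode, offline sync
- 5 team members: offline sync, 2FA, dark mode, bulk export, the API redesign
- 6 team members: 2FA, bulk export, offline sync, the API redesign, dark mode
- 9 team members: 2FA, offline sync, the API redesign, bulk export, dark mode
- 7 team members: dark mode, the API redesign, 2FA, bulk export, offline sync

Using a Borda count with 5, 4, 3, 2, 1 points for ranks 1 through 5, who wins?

bulk export: 1·1 + 6·3 + 5·2 + 6·4 + 9·2 + 7·2 = 85
the API redesign: 1·2 + 6·5 + 5·1 + 6·2 + 9·3 + 7·4 = 104
2FA: 1·4 + 6·4 + 5·4 + 6·5 + 9·5 + 7·3 = 144
offline sync: 1·3 + 6·1 + 5·5 + 6·3 + 9·4 + 7·1 = 95
dark mode: 1·5 + 6·2 + 5·3 + 6·1 + 9·1 + 7·5 = 82
2FA has the highest Borda score (144).

2FA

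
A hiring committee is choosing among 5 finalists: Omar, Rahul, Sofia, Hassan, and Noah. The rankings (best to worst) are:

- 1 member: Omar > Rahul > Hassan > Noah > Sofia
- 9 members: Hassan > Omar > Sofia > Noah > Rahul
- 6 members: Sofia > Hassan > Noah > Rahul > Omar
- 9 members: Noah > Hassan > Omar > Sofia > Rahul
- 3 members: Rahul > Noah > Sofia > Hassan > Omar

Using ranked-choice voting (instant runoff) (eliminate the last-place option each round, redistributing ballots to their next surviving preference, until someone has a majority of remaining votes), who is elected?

Round 1: Omar 1, Rahul 3, Sofia 6, Hassan 9, Noah 9. Eliminate Omar.
Round 2: Rahul 4, Sofia 6, Hassan 9, Noah 9. Eliminate Rahul.
Round 3: Sofia 6, Hassan 10, Noah 12. Eliminate Sofia.
Round 4: Hassan 16, Noah 12. Hassan has a majority.

Hassan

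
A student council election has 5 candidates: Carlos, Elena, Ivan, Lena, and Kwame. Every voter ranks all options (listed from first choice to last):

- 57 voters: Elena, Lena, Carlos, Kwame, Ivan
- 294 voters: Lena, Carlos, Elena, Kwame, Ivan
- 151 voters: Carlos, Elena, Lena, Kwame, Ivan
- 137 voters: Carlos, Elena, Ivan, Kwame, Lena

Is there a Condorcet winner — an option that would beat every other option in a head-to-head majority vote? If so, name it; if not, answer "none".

none

Checking pairwise contests:
Lena beats Carlos 351–288.
Carlos beats Elena 582–57.
Carlos beats Ivan 639–0.
Elena beats Lena 345–294.
Carlos beats Kwame 639–0.
Every option loses at least one head-to-head, so there is no Condorcet winner.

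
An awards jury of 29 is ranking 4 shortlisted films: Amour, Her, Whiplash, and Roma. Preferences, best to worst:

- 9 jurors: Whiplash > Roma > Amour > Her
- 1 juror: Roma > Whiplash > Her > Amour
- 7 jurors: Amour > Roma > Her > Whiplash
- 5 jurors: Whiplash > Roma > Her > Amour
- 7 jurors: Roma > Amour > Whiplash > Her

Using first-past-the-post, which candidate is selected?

Whiplash

First-place votes: Amour 7, Her 0, Whiplash 14, Roma 8.
Whiplash has the most first-place votes.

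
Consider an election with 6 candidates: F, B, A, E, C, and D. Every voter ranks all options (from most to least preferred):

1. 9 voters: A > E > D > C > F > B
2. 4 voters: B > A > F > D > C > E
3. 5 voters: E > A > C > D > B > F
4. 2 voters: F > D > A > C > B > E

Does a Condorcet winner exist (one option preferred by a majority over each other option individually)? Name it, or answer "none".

A

A vs F: 18–2 for A.
A vs B: 16–4 for A.
A vs E: 15–5 for A.
A vs C: 20–0 for A.
A vs D: 18–2 for A.
A beats every other option head-to-head.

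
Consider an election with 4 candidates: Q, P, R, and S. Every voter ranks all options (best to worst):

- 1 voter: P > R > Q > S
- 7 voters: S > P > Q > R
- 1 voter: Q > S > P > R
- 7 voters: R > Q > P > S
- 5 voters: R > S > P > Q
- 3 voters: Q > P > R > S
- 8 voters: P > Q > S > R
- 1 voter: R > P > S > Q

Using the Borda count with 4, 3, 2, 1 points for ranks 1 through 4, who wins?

P

Q: 1·2 + 7·2 + 1·4 + 7·3 + 5·1 + 3·4 + 8·3 + 1·1 = 83
P: 1·4 + 7·3 + 1·2 + 7·2 + 5·2 + 3·3 + 8·4 + 1·3 = 95
R: 1·3 + 7·1 + 1·1 + 7·4 + 5·4 + 3·2 + 8·1 + 1·4 = 77
S: 1·1 + 7·4 + 1·3 + 7·1 + 5·3 + 3·1 + 8·2 + 1·2 = 75
P has the highest Borda score (95).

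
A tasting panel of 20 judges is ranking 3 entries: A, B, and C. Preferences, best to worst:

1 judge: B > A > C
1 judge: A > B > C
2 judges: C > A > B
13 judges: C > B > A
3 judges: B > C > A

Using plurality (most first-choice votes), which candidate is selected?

C

First-place votes: A 1, B 4, C 15.
C has the most first-place votes.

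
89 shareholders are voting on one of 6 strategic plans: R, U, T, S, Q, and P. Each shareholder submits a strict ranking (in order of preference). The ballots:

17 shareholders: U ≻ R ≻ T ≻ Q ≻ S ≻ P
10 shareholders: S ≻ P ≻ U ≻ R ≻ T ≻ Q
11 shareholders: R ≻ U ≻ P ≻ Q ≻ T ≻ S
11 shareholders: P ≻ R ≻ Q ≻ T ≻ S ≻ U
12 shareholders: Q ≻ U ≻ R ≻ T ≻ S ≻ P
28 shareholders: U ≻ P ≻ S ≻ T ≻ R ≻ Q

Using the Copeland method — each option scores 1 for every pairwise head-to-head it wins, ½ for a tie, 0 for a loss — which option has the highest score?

R: beats T, S, and Q; loses to U and P → score 3.
U: beats R, T, S, Q, and P → score 5.
T: beats S and Q; loses to R, U, and P → score 2.
S: loses to R, U, T, Q, and P → score 0.
Q: beats S; loses to R, U, T, and P → score 1.
P: beats R, T, S, and Q; loses to U → score 4.
U has the best pairwise record.

U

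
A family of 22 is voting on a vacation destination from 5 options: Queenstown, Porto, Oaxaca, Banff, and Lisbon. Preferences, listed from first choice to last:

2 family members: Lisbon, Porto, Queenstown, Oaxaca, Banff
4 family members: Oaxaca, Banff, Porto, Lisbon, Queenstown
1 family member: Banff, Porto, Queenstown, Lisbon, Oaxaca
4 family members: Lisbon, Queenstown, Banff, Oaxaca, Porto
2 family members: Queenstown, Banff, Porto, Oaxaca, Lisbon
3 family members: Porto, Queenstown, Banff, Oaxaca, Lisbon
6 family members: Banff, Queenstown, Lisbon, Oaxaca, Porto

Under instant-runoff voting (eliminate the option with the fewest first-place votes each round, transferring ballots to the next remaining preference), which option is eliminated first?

Queenstown

Round 1: Queenstown 2, Porto 3, Oaxaca 4, Banff 7, Lisbon 6. Eliminate Queenstown.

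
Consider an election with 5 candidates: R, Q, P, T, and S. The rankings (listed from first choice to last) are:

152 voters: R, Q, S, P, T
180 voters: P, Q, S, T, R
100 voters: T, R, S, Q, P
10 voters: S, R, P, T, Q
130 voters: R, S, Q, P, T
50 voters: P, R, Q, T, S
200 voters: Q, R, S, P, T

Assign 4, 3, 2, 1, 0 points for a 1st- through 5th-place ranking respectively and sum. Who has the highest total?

R: 152·4 + 180·0 + 100·3 + 10·3 + 130·4 + 50·3 + 200·3 = 2208
Q: 152·3 + 180·3 + 100·1 + 10·0 + 130·2 + 50·2 + 200·4 = 2256
P: 152·1 + 180·4 + 100·0 + 10·2 + 130·1 + 50·4 + 200·1 = 1422
T: 152·0 + 180·1 + 100·4 + 10·1 + 130·0 + 50·1 + 200·0 = 640
S: 152·2 + 180·2 + 100·2 + 10·4 + 130·3 + 50·0 + 200·2 = 1694
Q has the highest Borda score (2256).

Q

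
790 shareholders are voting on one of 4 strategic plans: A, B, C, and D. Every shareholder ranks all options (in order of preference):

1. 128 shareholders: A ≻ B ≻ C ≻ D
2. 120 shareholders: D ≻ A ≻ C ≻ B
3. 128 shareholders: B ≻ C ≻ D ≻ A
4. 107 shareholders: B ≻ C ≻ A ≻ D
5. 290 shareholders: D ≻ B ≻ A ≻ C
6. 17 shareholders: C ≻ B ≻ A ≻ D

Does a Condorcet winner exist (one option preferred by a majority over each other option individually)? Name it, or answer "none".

D

D vs A: 538–252 for D.
D vs B: 410–380 for D.
D vs C: 410–380 for D.
D beats every other option head-to-head.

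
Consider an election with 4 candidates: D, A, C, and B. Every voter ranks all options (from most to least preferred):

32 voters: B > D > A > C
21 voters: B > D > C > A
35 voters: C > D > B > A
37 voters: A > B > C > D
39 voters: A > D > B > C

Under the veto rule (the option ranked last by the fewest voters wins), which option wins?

B

Last-place votes: D 37, A 56, C 71, B 0.
B is ranked last by the fewest voters, so B wins.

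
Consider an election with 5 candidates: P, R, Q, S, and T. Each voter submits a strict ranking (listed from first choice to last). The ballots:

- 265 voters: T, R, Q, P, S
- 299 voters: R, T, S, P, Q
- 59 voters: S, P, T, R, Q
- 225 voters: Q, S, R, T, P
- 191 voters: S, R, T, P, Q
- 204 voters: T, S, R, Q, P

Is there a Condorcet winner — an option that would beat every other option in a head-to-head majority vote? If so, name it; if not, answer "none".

Checking pairwise contests:
R beats P 1184–59.
S beats R 679–564.
R beats Q 1018–225.
T beats S 768–475.
R beats T 715–528.
Every option loses at least one head-to-head, so there is no Condorcet winner.

none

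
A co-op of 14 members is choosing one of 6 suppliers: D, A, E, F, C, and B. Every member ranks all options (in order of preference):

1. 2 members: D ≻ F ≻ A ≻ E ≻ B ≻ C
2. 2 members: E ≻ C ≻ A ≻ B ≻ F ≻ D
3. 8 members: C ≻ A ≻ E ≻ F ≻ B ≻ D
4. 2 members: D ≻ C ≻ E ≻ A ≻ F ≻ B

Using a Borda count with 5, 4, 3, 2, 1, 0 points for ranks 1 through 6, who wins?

D: 2·5 + 2·0 + 8·0 + 2·5 = 20
A: 2·3 + 2·3 + 8·4 + 2·2 = 48
E: 2·2 + 2·5 + 8·3 + 2·3 = 44
F: 2·4 + 2·1 + 8·2 + 2·1 = 28
C: 2·0 + 2·4 + 8·5 + 2·4 = 56
B: 2·1 + 2·2 + 8·1 + 2·0 = 14
C has the highest Borda score (56).

C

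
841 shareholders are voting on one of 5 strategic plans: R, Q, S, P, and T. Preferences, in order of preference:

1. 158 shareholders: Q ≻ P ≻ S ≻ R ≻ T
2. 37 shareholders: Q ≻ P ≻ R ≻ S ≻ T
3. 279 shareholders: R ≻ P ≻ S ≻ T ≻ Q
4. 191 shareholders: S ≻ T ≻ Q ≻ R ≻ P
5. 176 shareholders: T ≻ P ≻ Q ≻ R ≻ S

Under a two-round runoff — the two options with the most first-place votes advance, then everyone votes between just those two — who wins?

Q

Round 1 first-place votes: R 279, Q 195, S 191, P 0, T 176.
R and Q advance.
Runoff: R is preferred to Q by 279 voters; Q by 562.
Q wins the runoff.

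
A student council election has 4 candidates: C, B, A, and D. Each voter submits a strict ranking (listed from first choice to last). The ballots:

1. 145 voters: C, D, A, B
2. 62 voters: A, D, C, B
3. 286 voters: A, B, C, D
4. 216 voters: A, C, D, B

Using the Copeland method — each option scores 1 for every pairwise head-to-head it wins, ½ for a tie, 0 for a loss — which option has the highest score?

A

C: beats B and D; loses to A → score 2.
B: loses to C, A, and D → score 0.
A: beats C, B, and D → score 3.
D: beats B; loses to C and A → score 1.
A has the best pairwise record.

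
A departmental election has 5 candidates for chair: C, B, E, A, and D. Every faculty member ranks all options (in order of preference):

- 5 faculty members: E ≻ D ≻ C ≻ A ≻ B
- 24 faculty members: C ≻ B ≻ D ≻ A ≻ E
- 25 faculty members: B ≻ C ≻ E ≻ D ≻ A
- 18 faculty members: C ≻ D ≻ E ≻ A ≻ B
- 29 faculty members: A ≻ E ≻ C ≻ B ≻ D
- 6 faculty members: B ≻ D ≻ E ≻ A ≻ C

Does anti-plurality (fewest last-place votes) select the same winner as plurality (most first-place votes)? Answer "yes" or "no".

Anti-plurality — last-place votes: C 6, B 23, E 24, A 25, D 29. Winner: C.
Plurality — first-place votes: C 42, B 31, E 5, A 29, D 0. Winner: C.
The two methods agree.

yes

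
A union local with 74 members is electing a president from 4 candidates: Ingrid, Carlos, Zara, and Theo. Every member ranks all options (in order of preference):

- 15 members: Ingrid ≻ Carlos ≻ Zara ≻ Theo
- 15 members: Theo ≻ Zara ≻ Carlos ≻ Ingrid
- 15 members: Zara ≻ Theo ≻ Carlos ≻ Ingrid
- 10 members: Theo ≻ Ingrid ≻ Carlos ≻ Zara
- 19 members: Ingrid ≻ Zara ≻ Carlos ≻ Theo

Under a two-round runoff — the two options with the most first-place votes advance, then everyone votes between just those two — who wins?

Theo

Round 1 first-place votes: Ingrid 34, Carlos 0, Zara 15, Theo 25.
Ingrid and Theo advance.
Runoff: Ingrid is preferred to Theo by 34 voters; Theo by 40.
Theo wins the runoff.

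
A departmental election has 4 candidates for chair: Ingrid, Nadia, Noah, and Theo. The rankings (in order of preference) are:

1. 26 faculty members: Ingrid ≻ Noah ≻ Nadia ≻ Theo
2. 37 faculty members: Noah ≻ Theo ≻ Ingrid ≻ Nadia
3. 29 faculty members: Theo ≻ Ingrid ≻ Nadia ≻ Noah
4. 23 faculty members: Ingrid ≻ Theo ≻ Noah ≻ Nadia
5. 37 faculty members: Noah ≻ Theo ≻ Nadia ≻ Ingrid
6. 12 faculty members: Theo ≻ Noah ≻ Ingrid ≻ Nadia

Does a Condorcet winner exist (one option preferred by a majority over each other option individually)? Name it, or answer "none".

Noah

Noah vs Ingrid: 86–78 for Noah.
Noah vs Nadia: 135–29 for Noah.
Noah vs Theo: 100–64 for Noah.
Noah beats every other option head-to-head.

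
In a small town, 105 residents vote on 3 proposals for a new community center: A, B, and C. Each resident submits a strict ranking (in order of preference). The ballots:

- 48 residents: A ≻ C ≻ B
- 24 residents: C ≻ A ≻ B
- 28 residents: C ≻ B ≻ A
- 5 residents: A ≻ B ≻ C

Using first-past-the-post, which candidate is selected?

First-place votes: A 53, B 0, C 52.
A has the most first-place votes.

A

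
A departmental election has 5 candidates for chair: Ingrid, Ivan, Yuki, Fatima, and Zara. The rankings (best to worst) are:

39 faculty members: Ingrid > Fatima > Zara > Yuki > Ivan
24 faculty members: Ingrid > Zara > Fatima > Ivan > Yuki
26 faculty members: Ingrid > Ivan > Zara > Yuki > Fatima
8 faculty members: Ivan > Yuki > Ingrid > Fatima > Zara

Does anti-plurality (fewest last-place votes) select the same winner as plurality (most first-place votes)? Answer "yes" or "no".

yes

Anti-plurality — last-place votes: Ingrid 0, Ivan 39, Yuki 24, Fatima 26, Zara 8. Winner: Ingrid.
Plurality — first-place votes: Ingrid 89, Ivan 8, Yuki 0, Fatima 0, Zara 0. Winner: Ingrid.
The two methods agree.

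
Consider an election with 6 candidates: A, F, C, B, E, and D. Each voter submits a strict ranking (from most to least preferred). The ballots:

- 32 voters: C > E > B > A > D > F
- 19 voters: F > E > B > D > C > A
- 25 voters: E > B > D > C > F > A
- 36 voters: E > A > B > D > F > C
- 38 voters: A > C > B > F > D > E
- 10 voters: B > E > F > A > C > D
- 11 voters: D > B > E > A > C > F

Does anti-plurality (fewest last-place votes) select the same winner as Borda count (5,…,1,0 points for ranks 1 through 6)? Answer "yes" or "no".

no

Anti-plurality — last-place votes: A 44, F 43, C 36, B 0, E 38, D 10. Winner: B.
Borda — scores: A 440, F 262, C 402, B 569, E 582, D 310. Winner: E.
The two methods disagree.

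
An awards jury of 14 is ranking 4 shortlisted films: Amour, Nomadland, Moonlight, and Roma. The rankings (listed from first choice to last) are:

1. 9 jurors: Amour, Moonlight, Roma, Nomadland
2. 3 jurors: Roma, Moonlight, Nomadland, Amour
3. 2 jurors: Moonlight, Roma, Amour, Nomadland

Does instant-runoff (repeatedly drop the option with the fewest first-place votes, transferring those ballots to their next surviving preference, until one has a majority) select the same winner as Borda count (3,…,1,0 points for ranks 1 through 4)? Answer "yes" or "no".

Instant-runoff — R1 Amour 9, Nomadland 0, Moonlight 2, Roma 3 (Amour winner). Winner: Amour.
Borda — scores: Amour 29, Nomadland 3, Moonlight 30, Roma 22. Winner: Moonlight.
The two methods disagree.

no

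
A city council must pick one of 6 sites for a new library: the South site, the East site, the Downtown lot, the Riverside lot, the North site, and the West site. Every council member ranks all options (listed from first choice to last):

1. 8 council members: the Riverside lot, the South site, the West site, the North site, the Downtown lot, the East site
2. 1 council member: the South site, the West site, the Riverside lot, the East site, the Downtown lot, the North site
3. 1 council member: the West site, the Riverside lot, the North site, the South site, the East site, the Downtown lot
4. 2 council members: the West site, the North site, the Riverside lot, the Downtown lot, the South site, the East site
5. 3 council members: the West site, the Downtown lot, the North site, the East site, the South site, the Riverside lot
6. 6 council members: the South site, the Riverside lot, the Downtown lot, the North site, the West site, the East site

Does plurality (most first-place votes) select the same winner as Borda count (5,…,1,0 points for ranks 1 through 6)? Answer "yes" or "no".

Plurality — first-place votes: the South site 7, the East site 0, the Downtown lot 0, the Riverside lot 8, the North site 0, the West site 6. Winner: the Riverside lot.
Borda — scores: the South site 74, the East site 9, the Downtown lot 43, the Riverside lot 77, the North site 48, the West site 64. Winner: the Riverside lot.
The two methods agree.

yes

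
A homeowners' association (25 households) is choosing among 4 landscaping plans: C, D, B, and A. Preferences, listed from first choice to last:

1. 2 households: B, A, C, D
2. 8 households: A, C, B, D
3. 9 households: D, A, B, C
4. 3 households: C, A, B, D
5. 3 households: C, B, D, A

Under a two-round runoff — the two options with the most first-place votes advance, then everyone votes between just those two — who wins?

A

Round 1 first-place votes: C 6, D 9, B 2, A 8.
D and A advance.
Runoff: D is preferred to A by 12 voters; A by 13.
A wins the runoff.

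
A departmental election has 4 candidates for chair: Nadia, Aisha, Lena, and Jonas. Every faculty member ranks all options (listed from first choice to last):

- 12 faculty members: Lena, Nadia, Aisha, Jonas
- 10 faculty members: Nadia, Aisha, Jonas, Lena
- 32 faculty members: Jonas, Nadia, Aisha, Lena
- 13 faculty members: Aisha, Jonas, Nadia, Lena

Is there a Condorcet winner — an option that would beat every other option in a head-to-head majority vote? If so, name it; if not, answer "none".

none

Checking pairwise contests:
Jonas beats Nadia 45–22.
Nadia beats Aisha 54–13.
Nadia beats Lena 55–12.
Aisha beats Jonas 35–32.
Every option loses at least one head-to-head, so there is no Condorcet winner.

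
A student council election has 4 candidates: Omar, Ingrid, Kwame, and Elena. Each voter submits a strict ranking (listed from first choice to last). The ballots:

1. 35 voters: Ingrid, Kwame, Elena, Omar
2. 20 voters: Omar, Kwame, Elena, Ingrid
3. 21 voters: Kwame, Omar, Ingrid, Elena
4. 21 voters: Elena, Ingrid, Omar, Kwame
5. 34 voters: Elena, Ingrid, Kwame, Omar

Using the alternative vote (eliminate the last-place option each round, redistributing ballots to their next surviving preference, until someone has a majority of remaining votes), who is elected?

Kwame

Round 1: Omar 20, Ingrid 35, Kwame 21, Elena 55. Eliminate Omar.
Round 2: Ingrid 35, Kwame 41, Elena 55. Eliminate Ingrid.
Round 3: Kwame 76, Elena 55. Kwame has a majority.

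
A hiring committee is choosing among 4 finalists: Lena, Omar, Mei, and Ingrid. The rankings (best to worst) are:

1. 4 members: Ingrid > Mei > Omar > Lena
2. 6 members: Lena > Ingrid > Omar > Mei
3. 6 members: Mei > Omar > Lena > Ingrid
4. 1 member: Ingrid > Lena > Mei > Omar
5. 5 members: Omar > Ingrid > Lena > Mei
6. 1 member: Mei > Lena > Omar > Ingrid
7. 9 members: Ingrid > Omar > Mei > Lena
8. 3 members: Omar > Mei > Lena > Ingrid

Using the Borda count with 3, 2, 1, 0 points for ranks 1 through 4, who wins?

Lena: 4·0 + 6·3 + 6·1 + 1·2 + 5·1 + 1·2 + 9·0 + 3·1 = 36
Omar: 4·1 + 6·1 + 6·2 + 1·0 + 5·3 + 1·1 + 9·2 + 3·3 = 65
Mei: 4·2 + 6·0 + 6·3 + 1·1 + 5·0 + 1·3 + 9·1 + 3·2 = 45
Ingrid: 4·3 + 6·2 + 6·0 + 1·3 + 5·2 + 1·0 + 9·3 + 3·0 = 64
Omar has the highest Borda score (65).

Omar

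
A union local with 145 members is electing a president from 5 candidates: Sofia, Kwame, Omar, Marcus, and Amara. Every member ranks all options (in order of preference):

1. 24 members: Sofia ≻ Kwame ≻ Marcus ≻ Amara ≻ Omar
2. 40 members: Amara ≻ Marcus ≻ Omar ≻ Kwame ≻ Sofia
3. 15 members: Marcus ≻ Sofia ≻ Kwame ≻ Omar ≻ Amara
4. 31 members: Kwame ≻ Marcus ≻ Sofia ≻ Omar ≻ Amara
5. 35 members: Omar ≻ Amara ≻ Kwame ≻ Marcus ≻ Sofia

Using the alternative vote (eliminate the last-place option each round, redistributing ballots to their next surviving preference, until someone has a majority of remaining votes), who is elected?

Amara

Round 1: Sofia 24, Kwame 31, Omar 35, Marcus 15, Amara 40. Eliminate Marcus.
Round 2: Sofia 39, Kwame 31, Omar 35, Amara 40. Eliminate Kwame.
Round 3: Sofia 70, Omar 35, Amara 40. Eliminate Omar.
Round 4: Sofia 70, Amara 75. Amara has a majority.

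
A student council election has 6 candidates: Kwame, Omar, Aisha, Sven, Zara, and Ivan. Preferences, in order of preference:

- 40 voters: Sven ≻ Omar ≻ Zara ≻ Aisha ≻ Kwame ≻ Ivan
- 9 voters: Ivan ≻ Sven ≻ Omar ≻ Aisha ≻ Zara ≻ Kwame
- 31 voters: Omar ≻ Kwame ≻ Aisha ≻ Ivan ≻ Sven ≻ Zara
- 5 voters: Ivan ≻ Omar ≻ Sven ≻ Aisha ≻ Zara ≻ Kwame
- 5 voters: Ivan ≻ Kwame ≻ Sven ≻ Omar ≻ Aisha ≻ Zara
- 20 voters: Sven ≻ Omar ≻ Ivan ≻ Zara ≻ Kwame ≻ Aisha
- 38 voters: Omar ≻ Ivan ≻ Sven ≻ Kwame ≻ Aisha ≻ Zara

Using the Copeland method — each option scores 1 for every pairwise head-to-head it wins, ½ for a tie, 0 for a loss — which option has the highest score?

Kwame: beats Aisha; ties Zara; loses to Omar, Sven, and Ivan → score 1.5.
Omar: beats Kwame, Aisha, Zara, and Ivan; ties Sven → score 4.5.
Aisha: beats Zara; loses to Kwame, Omar, Sven, and Ivan → score 1.
Sven: beats Kwame, Aisha, and Zara; ties Omar; loses to Ivan → score 3.5.
Zara: ties Kwame; loses to Omar, Aisha, Sven, and Ivan → score 0.5.
Ivan: beats Kwame, Aisha, Sven, and Zara; loses to Omar → score 4.
Omar has the best pairwise record.

Omar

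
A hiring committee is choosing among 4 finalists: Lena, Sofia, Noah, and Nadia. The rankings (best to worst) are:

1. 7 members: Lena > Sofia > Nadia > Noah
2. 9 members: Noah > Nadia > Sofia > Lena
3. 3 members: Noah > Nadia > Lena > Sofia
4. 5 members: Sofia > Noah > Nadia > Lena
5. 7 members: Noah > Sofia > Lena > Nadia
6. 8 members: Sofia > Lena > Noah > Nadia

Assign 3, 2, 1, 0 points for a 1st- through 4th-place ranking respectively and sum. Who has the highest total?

Sofia

Lena: 7·3 + 9·0 + 3·1 + 5·0 + 7·1 + 8·2 = 47
Sofia: 7·2 + 9·1 + 3·0 + 5·3 + 7·2 + 8·3 = 76
Noah: 7·0 + 9·3 + 3·3 + 5·2 + 7·3 + 8·1 = 75
Nadia: 7·1 + 9·2 + 3·2 + 5·1 + 7·0 + 8·0 = 36
Sofia has the highest Borda score (76).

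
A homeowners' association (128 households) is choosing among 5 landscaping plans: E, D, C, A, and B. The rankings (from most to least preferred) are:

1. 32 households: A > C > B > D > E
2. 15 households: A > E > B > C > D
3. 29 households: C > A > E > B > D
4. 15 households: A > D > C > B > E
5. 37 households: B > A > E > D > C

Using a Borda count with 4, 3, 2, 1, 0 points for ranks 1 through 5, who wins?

E: 32·0 + 15·3 + 29·2 + 15·0 + 37·2 = 177
D: 32·1 + 15·0 + 29·0 + 15·3 + 37·1 = 114
C: 32·3 + 15·1 + 29·4 + 15·2 + 37·0 = 257
A: 32·4 + 15·4 + 29·3 + 15·4 + 37·3 = 446
B: 32·2 + 15·2 + 29·1 + 15·1 + 37·4 = 286
A has the highest Borda score (446).

A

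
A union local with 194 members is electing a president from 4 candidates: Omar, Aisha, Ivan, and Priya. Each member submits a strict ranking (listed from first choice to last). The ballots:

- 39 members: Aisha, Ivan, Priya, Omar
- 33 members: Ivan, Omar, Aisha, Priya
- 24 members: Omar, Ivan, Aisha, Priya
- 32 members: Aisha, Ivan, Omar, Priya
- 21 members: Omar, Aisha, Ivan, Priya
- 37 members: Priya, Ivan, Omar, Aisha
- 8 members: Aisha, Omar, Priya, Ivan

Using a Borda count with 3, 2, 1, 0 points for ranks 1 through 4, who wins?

Ivan

Omar: 39·0 + 33·2 + 24·3 + 32·1 + 21·3 + 37·1 + 8·2 = 286
Aisha: 39·3 + 33·1 + 24·1 + 32·3 + 21·2 + 37·0 + 8·3 = 336
Ivan: 39·2 + 33·3 + 24·2 + 32·2 + 21·1 + 37·2 + 8·0 = 384
Priya: 39·1 + 33·0 + 24·0 + 32·0 + 21·0 + 37·3 + 8·1 = 158
Ivan has the highest Borda score (384).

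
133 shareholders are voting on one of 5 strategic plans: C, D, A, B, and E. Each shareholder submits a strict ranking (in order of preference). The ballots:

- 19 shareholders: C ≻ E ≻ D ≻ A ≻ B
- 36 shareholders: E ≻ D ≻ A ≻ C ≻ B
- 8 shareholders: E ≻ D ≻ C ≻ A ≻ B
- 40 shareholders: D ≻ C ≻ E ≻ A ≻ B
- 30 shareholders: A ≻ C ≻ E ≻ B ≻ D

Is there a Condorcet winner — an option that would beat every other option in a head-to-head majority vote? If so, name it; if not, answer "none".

Checking pairwise contests:
D beats C 84–49.
E beats D 93–40.
C beats A 67–66.
C beats B 133–0.
C beats E 89–44.
Every option loses at least one head-to-head, so there is no Condorcet winner.

none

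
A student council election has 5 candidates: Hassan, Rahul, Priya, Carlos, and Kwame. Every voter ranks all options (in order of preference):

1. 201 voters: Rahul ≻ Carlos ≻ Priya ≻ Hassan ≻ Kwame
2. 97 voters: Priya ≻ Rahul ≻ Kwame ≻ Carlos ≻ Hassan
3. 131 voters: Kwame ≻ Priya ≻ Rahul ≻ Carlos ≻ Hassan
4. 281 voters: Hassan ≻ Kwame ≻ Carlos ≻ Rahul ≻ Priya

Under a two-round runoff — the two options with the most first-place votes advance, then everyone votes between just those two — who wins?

Round 1 first-place votes: Hassan 281, Rahul 201, Priya 97, Carlos 0, Kwame 131.
Hassan and Rahul advance.
Runoff: Hassan is preferred to Rahul by 281 voters; Rahul by 429.
Rahul wins the runoff.

Rahul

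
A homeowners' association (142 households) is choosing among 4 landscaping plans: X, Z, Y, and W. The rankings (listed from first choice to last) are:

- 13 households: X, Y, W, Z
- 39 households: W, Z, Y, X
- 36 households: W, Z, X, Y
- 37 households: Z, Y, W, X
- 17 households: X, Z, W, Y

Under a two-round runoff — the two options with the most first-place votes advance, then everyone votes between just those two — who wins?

W

Round 1 first-place votes: X 30, Z 37, Y 0, W 75.
W and Z advance.
Runoff: W is preferred to Z by 88 voters; Z by 54.
W wins the runoff.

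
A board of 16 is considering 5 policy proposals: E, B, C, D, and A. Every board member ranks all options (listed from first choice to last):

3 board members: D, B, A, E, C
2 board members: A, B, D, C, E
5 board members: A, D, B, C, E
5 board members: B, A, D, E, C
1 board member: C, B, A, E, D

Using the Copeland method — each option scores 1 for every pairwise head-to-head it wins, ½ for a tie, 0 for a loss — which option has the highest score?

E: ties C; loses to B, D, and A → score 0.5.
B: beats E, C, and A; ties D → score 3.5.
C: ties E; loses to B, D, and A → score 0.5.
D: beats E and C; ties B; loses to A → score 2.5.
A: beats E, C, and D; loses to B → score 3.
B has the best pairwise record.

B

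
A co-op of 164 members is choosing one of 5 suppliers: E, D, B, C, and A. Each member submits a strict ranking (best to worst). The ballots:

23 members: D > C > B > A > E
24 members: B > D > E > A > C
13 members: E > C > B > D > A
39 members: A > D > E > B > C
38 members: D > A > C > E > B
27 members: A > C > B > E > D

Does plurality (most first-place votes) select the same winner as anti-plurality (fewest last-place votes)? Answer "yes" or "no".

yes

Plurality — first-place votes: E 13, D 61, B 24, C 0, A 66. Winner: A.
Anti-plurality — last-place votes: E 23, D 27, B 38, C 63, A 13. Winner: A.
The two methods agree.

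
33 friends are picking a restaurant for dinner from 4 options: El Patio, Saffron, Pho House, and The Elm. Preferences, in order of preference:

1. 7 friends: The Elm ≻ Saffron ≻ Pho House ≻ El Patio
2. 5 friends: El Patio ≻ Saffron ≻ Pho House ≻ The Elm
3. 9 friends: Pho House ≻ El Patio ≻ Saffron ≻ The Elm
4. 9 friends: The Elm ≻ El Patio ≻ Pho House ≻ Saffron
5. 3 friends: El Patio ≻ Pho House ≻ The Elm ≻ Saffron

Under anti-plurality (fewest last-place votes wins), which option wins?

Pho House

Last-place votes: El Patio 7, Saffron 12, Pho House 0, The Elm 14.
Pho House is ranked last by the fewest voters, so Pho House wins.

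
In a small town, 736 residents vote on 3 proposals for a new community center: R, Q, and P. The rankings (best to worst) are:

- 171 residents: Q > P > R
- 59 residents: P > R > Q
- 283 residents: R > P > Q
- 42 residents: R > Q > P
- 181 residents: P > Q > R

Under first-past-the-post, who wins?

R

First-place votes: R 325, Q 171, P 240.
R has the most first-place votes.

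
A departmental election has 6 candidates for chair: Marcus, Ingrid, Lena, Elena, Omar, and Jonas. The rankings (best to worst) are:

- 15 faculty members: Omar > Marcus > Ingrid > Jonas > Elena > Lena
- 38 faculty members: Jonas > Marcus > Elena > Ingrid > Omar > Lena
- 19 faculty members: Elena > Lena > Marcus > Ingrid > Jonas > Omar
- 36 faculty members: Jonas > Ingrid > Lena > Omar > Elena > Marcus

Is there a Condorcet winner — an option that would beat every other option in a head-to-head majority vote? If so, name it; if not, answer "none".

Jonas vs Marcus: 74–34 for Jonas.
Jonas vs Ingrid: 74–34 for Jonas.
Jonas vs Lena: 89–19 for Jonas.
Jonas vs Elena: 89–19 for Jonas.
Jonas vs Omar: 93–15 for Jonas.
Jonas beats every other option head-to-head.

Jonas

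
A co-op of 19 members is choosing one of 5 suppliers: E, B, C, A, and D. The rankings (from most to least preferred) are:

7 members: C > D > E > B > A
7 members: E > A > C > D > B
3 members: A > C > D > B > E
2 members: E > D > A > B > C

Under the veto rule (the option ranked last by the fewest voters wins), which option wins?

D

Last-place votes: E 3, B 7, C 2, A 7, D 0.
D is ranked last by the fewest voters, so D wins.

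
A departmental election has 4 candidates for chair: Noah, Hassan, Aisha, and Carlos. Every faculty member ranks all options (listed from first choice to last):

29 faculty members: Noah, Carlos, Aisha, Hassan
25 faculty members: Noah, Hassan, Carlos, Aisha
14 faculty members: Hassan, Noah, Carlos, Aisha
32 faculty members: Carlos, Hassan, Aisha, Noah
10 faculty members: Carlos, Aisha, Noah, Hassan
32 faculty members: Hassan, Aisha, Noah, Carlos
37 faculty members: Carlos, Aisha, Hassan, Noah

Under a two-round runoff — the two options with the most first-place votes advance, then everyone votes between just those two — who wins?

Round 1 first-place votes: Noah 54, Hassan 46, Aisha 0, Carlos 79.
Carlos and Noah advance.
Runoff: Carlos is preferred to Noah by 79 voters; Noah by 100.
Noah wins the runoff.

Noah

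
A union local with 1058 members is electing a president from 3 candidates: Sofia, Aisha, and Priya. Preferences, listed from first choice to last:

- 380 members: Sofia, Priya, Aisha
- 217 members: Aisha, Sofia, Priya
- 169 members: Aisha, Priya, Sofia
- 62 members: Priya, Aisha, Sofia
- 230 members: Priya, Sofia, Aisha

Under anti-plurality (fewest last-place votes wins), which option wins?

Last-place votes: Sofia 231, Aisha 610, Priya 217.
Priya is ranked last by the fewest voters, so Priya wins.

Priya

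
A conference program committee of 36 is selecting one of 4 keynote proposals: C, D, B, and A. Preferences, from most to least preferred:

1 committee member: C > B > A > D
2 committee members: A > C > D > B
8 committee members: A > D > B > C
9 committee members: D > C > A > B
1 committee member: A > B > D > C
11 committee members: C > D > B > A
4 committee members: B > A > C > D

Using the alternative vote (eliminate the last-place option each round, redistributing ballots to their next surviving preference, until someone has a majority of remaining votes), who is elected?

C

Round 1: C 12, D 9, B 4, A 11. Eliminate B.
Round 2: C 12, D 9, A 15. Eliminate D.
Round 3: C 21, A 15. C has a majority.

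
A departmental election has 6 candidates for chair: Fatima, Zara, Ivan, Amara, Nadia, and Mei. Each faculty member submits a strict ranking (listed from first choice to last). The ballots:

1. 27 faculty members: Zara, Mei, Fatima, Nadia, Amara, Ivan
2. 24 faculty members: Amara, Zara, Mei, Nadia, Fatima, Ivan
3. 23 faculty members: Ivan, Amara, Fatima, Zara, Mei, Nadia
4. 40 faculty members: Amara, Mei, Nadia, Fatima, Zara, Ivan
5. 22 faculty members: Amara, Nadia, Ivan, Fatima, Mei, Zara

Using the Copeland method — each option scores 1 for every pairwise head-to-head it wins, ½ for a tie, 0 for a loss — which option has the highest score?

Amara

Fatima: beats Zara and Ivan; loses to Amara, Nadia, and Mei → score 2.
Zara: beats Ivan, Nadia, and Mei; loses to Fatima and Amara → score 3.
Ivan: loses to Fatima, Zara, Amara, Nadia, and Mei → score 0.
Amara: beats Fatima, Zara, Ivan, Nadia, and Mei → score 5.
Nadia: beats Fatima and Ivan; loses to Zara, Amara, and Mei → score 2.
Mei: beats Fatima, Ivan, and Nadia; loses to Zara and Amara → score 3.
Amara has the best pairwise record.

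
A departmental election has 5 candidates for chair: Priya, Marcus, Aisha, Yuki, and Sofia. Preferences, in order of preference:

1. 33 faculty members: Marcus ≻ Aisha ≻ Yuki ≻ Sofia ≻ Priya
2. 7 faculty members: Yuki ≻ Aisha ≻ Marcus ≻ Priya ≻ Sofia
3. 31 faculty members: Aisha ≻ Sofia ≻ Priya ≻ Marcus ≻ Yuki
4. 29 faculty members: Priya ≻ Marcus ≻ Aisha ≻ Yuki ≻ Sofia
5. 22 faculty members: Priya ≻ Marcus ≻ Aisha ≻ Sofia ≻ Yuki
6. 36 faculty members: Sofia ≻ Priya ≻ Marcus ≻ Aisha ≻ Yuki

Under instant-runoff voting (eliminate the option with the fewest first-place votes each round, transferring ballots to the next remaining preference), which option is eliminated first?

Round 1: Priya 51, Marcus 33, Aisha 31, Yuki 7, Sofia 36. Eliminate Yuki.

Yuki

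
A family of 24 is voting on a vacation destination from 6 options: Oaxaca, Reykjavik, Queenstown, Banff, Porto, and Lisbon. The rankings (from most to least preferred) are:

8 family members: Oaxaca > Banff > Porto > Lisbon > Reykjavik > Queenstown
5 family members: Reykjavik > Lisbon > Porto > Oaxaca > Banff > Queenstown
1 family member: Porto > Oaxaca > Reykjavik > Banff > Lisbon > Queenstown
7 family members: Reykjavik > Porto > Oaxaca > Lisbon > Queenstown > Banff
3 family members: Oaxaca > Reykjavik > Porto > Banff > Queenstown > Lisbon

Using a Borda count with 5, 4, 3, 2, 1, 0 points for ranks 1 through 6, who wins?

Oaxaca: 8·5 + 5·2 + 1·4 + 7·3 + 3·5 = 90
Reykjavik: 8·1 + 5·5 + 1·3 + 7·5 + 3·4 = 83
Queenstown: 8·0 + 5·0 + 1·0 + 7·1 + 3·1 = 10
Banff: 8·4 + 5·1 + 1·2 + 7·0 + 3·2 = 45
Porto: 8·3 + 5·3 + 1·5 + 7·4 + 3·3 = 81
Lisbon: 8·2 + 5·4 + 1·1 + 7·2 + 3·0 = 51
Oaxaca has the highest Borda score (90).

Oaxaca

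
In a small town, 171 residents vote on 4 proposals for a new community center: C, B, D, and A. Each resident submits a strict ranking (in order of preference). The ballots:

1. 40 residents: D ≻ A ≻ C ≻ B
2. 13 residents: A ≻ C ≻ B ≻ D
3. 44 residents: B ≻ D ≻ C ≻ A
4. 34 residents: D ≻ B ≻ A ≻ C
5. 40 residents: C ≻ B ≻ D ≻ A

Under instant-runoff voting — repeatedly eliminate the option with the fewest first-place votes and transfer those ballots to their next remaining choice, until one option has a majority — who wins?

D

Round 1: C 40, B 44, D 74, A 13. Eliminate A.
Round 2: C 53, B 44, D 74. Eliminate B.
Round 3: C 53, D 118. D has a majority.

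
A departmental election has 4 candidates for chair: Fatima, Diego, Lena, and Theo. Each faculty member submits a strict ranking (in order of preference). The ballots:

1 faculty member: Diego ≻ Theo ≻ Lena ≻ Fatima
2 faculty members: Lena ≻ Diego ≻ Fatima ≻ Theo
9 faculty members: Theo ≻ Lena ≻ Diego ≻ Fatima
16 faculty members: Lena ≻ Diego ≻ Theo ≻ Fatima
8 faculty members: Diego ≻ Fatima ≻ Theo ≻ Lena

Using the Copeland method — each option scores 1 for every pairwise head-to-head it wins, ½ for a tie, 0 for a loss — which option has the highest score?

Lena

Fatima: loses to Diego, Lena, and Theo → score 0.
Diego: beats Fatima and Theo; loses to Lena → score 2.
Lena: beats Fatima and Diego; ties Theo → score 2.5.
Theo: beats Fatima; ties Lena; loses to Diego → score 1.5.
Lena has the best pairwise record.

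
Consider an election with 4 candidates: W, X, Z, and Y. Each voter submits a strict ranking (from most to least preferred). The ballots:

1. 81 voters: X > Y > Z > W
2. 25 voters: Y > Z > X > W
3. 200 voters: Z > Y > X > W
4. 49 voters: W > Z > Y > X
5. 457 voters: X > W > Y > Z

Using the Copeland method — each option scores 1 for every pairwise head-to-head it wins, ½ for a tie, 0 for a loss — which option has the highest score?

W: beats Z and Y; loses to X → score 2.
X: beats W, Z, and Y → score 3.
Z: loses to W, X, and Y → score 0.
Y: beats Z; loses to W and X → score 1.
X has the best pairwise record.

X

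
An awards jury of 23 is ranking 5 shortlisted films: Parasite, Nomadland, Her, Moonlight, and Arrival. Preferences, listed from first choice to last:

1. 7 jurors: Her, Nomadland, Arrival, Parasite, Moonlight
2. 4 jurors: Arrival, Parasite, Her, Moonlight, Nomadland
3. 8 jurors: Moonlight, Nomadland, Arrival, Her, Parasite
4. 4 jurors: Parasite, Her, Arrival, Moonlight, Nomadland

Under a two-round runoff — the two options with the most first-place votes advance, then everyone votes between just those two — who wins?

Round 1 first-place votes: Parasite 4, Nomadland 0, Her 7, Moonlight 8, Arrival 4.
Moonlight and Her advance.
Runoff: Moonlight is preferred to Her by 8 voters; Her by 15.
Her wins the runoff.

Her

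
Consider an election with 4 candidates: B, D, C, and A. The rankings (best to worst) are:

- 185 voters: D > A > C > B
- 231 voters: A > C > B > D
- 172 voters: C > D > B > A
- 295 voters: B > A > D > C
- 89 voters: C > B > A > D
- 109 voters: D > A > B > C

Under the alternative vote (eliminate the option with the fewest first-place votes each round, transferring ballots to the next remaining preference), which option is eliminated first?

A

Round 1: B 295, D 294, C 261, A 231. Eliminate A.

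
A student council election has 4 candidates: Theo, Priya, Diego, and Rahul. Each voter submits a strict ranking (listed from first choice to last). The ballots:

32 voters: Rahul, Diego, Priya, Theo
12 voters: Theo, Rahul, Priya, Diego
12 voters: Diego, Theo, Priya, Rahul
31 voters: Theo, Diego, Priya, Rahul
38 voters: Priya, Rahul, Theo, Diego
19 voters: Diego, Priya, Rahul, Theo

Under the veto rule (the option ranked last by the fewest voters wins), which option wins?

Last-place votes: Theo 51, Priya 0, Diego 50, Rahul 43.
Priya is ranked last by the fewest voters, so Priya wins.

Priya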